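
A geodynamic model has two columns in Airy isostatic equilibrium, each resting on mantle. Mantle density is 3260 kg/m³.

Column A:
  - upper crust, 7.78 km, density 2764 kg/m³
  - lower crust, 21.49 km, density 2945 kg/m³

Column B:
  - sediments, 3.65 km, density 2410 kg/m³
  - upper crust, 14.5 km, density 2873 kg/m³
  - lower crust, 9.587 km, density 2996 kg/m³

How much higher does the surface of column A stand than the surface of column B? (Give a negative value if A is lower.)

−0.189 km

For any compensation level in the mantle, the mantle terms cancel and isostasy reduces to e = (Σt_A − Σt_B) − (Σ(ρt)_A − Σ(ρt)_B) / ρ_m.
Σt_A = 29.27 km; Σt_B = 27.737 km; Σ(ρt)_A = 84791.97; Σ(ρt)_B = 79177.652 (in km·kg/m³).
e = (29.27 − 27.737) − (84791.97 − 79177.652) / 3260 = −0.189 km.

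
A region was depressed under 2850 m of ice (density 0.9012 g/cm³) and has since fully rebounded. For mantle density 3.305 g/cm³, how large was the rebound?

Removing the load lets mantle flow back in; uplift u satisfies ρ_ice t = ρ_m u.
u = t ρ_ice/ρ_m = 2850 m × 0.9012/3.305 = 777 m.

777 m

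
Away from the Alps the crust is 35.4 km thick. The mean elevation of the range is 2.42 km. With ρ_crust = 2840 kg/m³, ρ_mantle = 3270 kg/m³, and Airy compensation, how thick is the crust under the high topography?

53.8 km

Root depth r = h ρ_c / (ρ_m − ρ_c) = 2.42 km × 2840 / 430 = 15.98 km.
Total thickness = T + h + r = 35.4 km + 2.42 km + 15.98 km = 53.8 km.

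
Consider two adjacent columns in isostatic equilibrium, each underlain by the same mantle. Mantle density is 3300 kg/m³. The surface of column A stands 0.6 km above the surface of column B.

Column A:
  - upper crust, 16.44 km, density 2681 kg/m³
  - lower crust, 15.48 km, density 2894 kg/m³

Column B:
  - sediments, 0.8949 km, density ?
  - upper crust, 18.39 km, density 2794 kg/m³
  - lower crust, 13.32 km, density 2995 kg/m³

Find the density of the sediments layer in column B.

Take the compensation level at the base of the deeper column (depth z_c below the surface of column A) and equate Σ ρ_i t_i down to z_c; mantle fills any gap and the z_c terms cancel.
Column A: 16.44×2681 + 15.48×2894 + (z_c − 31.92)×3300
Column B: 0.6×0 + 0.8949×ρ + 18.39×2794 + 13.32×2995 + (z_c − 0.6 − 32.6049)×3300
The z_c×3300 term appears on both sides and cancels. Collect the known terms of each column as K = Σ(ρt)_known − 3300 × (depth of known layers): K_A = 88874.76 − 3300×31.92 = −16461.24; K_B = 91275.06 − 3300×(0.6 + 32.6049) = −18301.11.
Balance: K_A = K_B + 0.8949×ρ, so ρ = (K_A − K_B)/0.8949 = 1839.87/0.8949 = 2060 kg/m³.

2060 kg/m³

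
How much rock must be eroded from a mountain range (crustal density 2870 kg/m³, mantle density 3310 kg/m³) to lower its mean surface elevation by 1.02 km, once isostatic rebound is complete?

7.67 km

Net drop Δ = e − u = e − e ρ_c/ρ_m = e (ρ_m − ρ_c)/ρ_m.
e = Δ ρ_m/(ρ_m − ρ_c) = 1.02 km × 3310/440 = 7.67 km.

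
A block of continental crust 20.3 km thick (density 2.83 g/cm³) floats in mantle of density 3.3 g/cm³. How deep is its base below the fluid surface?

Draft d = t ρ_obj/ρ_fluid = 20.3 km × 2.83/3.3 = 17.4 km.

17.4 km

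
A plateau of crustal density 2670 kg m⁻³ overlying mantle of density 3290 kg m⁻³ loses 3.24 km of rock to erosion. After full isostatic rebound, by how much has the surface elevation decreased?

0.611 km

Rebound u = e ρ_c/ρ_m = 3.24 km × 2670/3290 = 2.629 km.
Net surface drop = e − u = 3.24 km − 2.629 km = e (ρ_m − ρ_c)/ρ_m = 0.611 km.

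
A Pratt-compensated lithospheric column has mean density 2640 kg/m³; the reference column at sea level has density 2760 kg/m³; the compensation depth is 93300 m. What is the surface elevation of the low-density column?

4240 m

ρ_ref D = ρ (D + h) → h = D (ρ_ref − ρ)/ρ.
h = 93300 m × (2760 − 2640)/2640 = 4240 m.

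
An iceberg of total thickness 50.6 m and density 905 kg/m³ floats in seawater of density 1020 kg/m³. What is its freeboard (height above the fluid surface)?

5.7 m

Floating equilibrium: submerged depth d = t ρ_obj/ρ_fluid = 50.6 m × 905/1020 = 44.9 m.
Freeboard = t − d = 50.6 m − 44.9 m = 5.7 m.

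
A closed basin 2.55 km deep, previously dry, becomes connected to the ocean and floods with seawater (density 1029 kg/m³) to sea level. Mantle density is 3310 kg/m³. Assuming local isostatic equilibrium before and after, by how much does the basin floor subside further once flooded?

1.15 km

After flooding the water column is d + s deep. Its weight must equal the weight of mantle displaced by the extra subsidence s: (d + s) ρ_w = s ρ_m.
s = d ρ_w / (ρ_m − ρ_w) = 2.55 km × 1029/(3310 − 1029) = 1.15 km.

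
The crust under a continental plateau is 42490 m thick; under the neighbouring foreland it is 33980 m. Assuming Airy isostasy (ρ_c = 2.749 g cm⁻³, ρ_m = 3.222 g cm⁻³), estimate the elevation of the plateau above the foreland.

Excess crust Δ = 42490 m − 33980 m = 8510 m, split between elevation h and root r with h + r = Δ.
Airy balance ρ_c h = (ρ_m − ρ_c) r gives r = h ρ_c/(ρ_m − ρ_c), so h (1 + ρ_c/(ρ_m − ρ_c)) = Δ, i.e. h = Δ (ρ_m − ρ_c)/ρ_m.
h = 8510 m × 0.473/3.222 = 1250 m.

1250 m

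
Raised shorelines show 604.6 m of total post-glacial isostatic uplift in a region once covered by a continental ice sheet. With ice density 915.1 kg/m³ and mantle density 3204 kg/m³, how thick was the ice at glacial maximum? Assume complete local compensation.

2120 m

u = t ρ_ice/ρ_m → t = u ρ_m/ρ_ice = 604.6 m × 3204/915.1 = 2120 m.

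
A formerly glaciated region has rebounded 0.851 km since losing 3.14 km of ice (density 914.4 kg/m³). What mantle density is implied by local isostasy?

ρ_m = ρ_ice t / u = 914.4 × 3.14 km/0.851 km = 3370 kg/m³.

3370 kg/m³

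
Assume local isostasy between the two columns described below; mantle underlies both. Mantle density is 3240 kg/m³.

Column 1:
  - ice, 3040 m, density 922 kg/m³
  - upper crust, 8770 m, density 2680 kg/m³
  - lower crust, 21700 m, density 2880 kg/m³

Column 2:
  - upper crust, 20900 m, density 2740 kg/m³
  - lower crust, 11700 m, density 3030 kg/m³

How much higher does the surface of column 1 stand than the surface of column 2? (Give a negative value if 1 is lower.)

For any compensation level in the mantle, the mantle terms cancel and isostasy reduces to e = (Σt_1 − Σt_2) − (Σ(ρt)_1 − Σ(ρt)_2) / ρ_m.
Σt_1 = 33510 m; Σt_2 = 32600 m; Σ(ρt)_1 = 88802480; Σ(ρt)_2 = 92717000 (in m·kg/m³).
e = (33510 − 32600) − (88802480 − 92717000) / 3240 = 2120 m.

2120 m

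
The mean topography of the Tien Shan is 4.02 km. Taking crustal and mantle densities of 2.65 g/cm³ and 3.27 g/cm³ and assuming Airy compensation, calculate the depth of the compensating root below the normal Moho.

By Archimedes' principle applied to the lithosphere: the weight of the topography is balanced by the buoyancy of the root, ρ_c h = (ρ_m − ρ_c) r.
r = h · ρ_c / (ρ_m − ρ_c) = 4.02 km × 2.65 / (3.27 − 2.65) = 17.2 km.

17.2 km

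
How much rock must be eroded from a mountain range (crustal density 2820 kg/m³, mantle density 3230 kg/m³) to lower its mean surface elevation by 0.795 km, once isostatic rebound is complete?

6.26 km

Net drop Δ = e − u = e − e ρ_c/ρ_m = e (ρ_m − ρ_c)/ρ_m.
e = Δ ρ_m/(ρ_m − ρ_c) = 0.795 km × 3230/410 = 6.26 km.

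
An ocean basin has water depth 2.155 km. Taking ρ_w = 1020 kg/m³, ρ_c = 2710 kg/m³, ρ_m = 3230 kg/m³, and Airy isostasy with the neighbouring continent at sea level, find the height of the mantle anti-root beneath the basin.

7 km

In Airy isostatic equilibrium: replacing crust with seawater at the top is compensated by replacing crust with mantle at the base: d (ρ_c − ρ_w) = a (ρ_m − ρ_c).
a = d (ρ_c − ρ_w)/(ρ_m − ρ_c) = 2.155 km × 1690/520 = 7 km.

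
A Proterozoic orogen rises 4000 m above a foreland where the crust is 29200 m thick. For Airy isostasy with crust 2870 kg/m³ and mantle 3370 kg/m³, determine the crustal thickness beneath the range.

56200 m

Root depth r = h ρ_c / (ρ_m − ρ_c) = 4000 m × 2870 / 500 = 22960 m.
Total thickness = T + h + r = 29200 m + 4000 m + 22960 m = 56200 m.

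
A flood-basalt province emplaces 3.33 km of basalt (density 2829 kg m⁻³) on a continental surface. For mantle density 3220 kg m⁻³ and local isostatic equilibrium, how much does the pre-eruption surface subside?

Subaerial loading: s = t ρ_load / ρ_m.
s = 3.33 km × 2829/3220 = 2.93 km.

2.93 km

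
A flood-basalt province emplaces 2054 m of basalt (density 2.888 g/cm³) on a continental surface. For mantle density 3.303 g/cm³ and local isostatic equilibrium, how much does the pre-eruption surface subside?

Subaerial loading: s = t ρ_load / ρ_m.
s = 2054 m × 2.888/3.303 = 1800 m.

1800 m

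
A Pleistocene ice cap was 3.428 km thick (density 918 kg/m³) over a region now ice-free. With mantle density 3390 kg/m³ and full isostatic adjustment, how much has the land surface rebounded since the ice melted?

Removing the load lets mantle flow back in; uplift u satisfies ρ_ice t = ρ_m u.
u = t ρ_ice/ρ_m = 3.428 km × 918/3390 = 0.928 km.

0.928 km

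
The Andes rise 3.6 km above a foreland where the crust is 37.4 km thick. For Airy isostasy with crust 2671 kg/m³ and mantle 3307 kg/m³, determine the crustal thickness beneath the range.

Root depth r = h ρ_c / (ρ_m − ρ_c) = 3.6 km × 2671 / 636 = 15.12 km.
Total thickness = T + h + r = 37.4 km + 3.6 km + 15.12 km = 56.1 km.

56.1 km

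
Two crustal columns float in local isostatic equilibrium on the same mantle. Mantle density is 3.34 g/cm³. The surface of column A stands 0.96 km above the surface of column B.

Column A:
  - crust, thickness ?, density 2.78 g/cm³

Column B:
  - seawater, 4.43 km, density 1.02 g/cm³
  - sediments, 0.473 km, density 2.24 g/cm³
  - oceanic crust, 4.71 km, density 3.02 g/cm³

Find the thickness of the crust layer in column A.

Take the compensation level at the base of the deeper column (depth z_c below the surface of column A) and equate Σ ρ_i t_i down to z_c; mantle fills any gap and the z_c terms cancel.
Column A: x×2.78 + (z_c − 0 − x)×3.34
Column B: 0.96×0 + 4.43×1.02 + 0.473×2.24 + 4.71×3.02 + (z_c − 0.96 − 9.613)×3.34
The z_c×3.34 term appears on both sides and cancels. Collect the known terms of each column as K = Σ(ρt)_known − 3.34 × (depth of known layers): K_A = 0 − 3.34×0 = 0; K_B = 19.80232 − 3.34×(0.96 + 9.613) = −15.5115.
Balance: K_A − x×(3.34 − 2.78) = K_B, so x = (K_A − K_B)/(3.34 − 2.78) = 15.5115/0.56 = 27.7 km.

27.7 km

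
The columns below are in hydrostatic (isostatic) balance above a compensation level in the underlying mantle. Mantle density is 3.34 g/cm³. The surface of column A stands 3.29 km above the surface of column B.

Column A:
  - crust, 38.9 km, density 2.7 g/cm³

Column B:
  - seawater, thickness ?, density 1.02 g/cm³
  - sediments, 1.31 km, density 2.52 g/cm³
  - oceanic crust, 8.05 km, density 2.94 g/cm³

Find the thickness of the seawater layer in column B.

4.14 km

Take the compensation level at the base of the deeper column (depth z_c below the surface of column A) and equate Σ ρ_i t_i down to z_c; mantle fills any gap and the z_c terms cancel.
Column A: 38.9×2.7 + (z_c − 38.9)×3.34
Column B: 3.29×0 + x×1.02 + 1.31×2.52 + 8.05×2.94 + (z_c − 3.29 − 9.36 − x)×3.34
The z_c×3.34 term appears on both sides and cancels. Collect the known terms of each column as K = Σ(ρt)_known − 3.34 × (depth of known layers): K_A = 105.03 − 3.34×38.9 = −24.896; K_B = 26.9682 − 3.34×(3.29 + 9.36) = −15.2828.
Balance: K_A = K_B − x×(3.34 − 1.02), so x = (K_B − K_A)/(3.34 − 1.02) = 9.6132/2.32 = 4.14 km.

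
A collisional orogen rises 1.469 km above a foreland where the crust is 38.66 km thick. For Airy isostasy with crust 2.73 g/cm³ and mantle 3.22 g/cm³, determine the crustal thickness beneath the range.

48.3 km

Root depth r = h ρ_c / (ρ_m − ρ_c) = 1.469 km × 2.73 / 0.49 = 8.184 km.
Total thickness = T + h + r = 38.66 km + 1.469 km + 8.184 km = 48.3 km.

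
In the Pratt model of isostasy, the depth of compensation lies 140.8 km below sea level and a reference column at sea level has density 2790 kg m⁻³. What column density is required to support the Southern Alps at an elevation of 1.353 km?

2760 kg m⁻³

Pratt balance: ρ_ref D = ρ (D + h).
ρ = ρ_ref D/(D + h) = 2790 × 140.8 km/(140.8 km + 1.353 km) = 2760 kg m⁻³.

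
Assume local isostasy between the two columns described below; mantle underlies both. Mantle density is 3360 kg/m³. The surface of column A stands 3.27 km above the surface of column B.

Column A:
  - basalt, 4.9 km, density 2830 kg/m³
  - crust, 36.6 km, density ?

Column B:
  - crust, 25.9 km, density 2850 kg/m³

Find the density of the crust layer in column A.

Take the compensation level at the base of the deeper column (depth z_c below the surface of column A) and equate Σ ρ_i t_i down to z_c; mantle fills any gap and the z_c terms cancel.
Column A: 4.9×2830 + 36.6×ρ + (z_c − 41.5)×3360
Column B: 3.27×0 + 25.9×2850 + (z_c − 3.27 − 25.9)×3360
The z_c×3360 term appears on both sides and cancels. Collect the known terms of each column as K = Σ(ρt)_known − 3360 × (depth of known layers): K_A = 13867 − 3360×41.5 = −125573; K_B = 73815 − 3360×(3.27 + 25.9) = −24196.2.
Balance: K_A + 36.6×ρ = K_B, so ρ = (K_B − K_A)/36.6 = 101377/36.6 = 2770 kg/m³.

2770 kg/m³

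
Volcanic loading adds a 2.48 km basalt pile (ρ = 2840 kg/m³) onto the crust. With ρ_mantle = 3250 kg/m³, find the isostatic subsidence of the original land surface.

2.17 km

Subaerial loading: s = t ρ_load / ρ_m.
s = 2.48 km × 2840/3250 = 2.17 km.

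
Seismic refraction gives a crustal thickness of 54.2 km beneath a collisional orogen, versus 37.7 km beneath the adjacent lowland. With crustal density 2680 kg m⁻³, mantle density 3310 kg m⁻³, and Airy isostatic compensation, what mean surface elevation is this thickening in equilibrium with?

Excess crust Δ = 54.2 km − 37.7 km = 16.5 km, split between elevation h and root r with h + r = Δ.
Airy balance ρ_c h = (ρ_m − ρ_c) r gives r = h ρ_c/(ρ_m − ρ_c), so h (1 + ρ_c/(ρ_m − ρ_c)) = Δ, i.e. h = Δ (ρ_m − ρ_c)/ρ_m.
h = 16.5 km × 630/3310 = 3.14 km.

3.14 km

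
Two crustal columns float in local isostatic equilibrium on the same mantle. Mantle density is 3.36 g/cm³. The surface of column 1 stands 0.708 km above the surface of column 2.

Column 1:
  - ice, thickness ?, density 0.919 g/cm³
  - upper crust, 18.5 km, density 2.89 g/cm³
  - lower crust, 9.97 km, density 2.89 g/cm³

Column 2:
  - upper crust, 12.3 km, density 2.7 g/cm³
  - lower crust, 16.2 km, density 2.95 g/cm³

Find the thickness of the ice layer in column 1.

1.54 km

Take the compensation level at the base of the deeper column (depth z_c below the surface of column 1) and equate Σ ρ_i t_i down to z_c; mantle fills any gap and the z_c terms cancel.
Column 1: x×0.919 + 18.5×2.89 + 9.97×2.89 + (z_c − 28.47 − x)×3.36
Column 2: 0.708×0 + 12.3×2.7 + 16.2×2.95 + (z_c − 0.708 − 28.5)×3.36
The z_c×3.36 term appears on both sides and cancels. Collect the known terms of each column as K = Σ(ρt)_known − 3.36 × (depth of known layers): K_1 = 82.2783 − 3.36×28.47 = −13.3809; K_2 = 81 − 3.36×(0.708 + 28.5) = −17.13888.
Balance: K_1 − x×(3.36 − 0.919) = K_2, so x = (K_1 − K_2)/(3.36 − 0.919) = 3.75798/2.441 = 1.54 km.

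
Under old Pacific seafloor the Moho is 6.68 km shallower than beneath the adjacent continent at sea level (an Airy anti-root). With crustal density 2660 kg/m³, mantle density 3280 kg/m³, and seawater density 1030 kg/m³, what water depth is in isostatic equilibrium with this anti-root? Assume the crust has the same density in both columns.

Replacing a thickness d of crust by seawater at the top must be balanced by replacing crust with mantle at the base: d (ρ_c − ρ_w) = a (ρ_m − ρ_c).
d = a (ρ_m − ρ_c)/(ρ_c − ρ_w) = 6.68 km × 620/1630 = 2.54 km.

2.54 km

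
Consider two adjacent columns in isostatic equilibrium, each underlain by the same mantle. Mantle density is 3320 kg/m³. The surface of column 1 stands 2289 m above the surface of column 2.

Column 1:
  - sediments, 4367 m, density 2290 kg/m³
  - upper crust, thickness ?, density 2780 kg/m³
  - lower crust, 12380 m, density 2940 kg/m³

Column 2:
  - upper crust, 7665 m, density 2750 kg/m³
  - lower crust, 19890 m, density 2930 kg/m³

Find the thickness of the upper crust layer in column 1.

Take the compensation level at the base of the deeper column (depth z_c below the surface of column 1) and equate Σ ρ_i t_i down to z_c; mantle fills any gap and the z_c terms cancel.
Column 1: 4367×2290 + x×2780 + 12380×2940 + (z_c − 16747 − x)×3320
Column 2: 2289×0 + 7665×2750 + 19890×2930 + (z_c − 2289 − 27555)×3320
The z_c×3320 term appears on both sides and cancels. Collect the known terms of each column as K = Σ(ρt)_known − 3320 × (depth of known layers): K_1 = 46397630 − 3320×16747 = −9202410; K_2 = 79356450 − 3320×(2289 + 27555) = −19725630.
Balance: K_1 − x×(3320 − 2780) = K_2, so x = (K_1 − K_2)/(3320 − 2780) = 10523200/540 = 19500 m.

19500 m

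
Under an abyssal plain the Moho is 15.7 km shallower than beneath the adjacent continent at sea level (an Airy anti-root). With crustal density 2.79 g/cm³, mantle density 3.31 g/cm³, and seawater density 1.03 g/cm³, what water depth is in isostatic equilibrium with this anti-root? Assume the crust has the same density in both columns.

4.64 km

Replacing a thickness d of crust by seawater at the top must be balanced by replacing crust with mantle at the base: d (ρ_c − ρ_w) = a (ρ_m − ρ_c).
d = a (ρ_m − ρ_c)/(ρ_c − ρ_w) = 15.7 km × 0.52/1.76 = 4.64 km.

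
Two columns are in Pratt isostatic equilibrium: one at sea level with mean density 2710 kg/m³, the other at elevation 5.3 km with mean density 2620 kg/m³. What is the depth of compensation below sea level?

ρ_ref D = ρ (D + h) → D (ρ_ref − ρ) = ρ h.
D = ρ h/(ρ_ref − ρ) = 2620 × 5.3 km/(2710 − 2620) = 154 km.

154 km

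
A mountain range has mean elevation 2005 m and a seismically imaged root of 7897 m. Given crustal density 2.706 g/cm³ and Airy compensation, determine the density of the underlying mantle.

3.39 g/cm³

Airy balance: ρ_c h = (ρ_m − ρ_c) r → ρ_m = ρ_c (1 + h/r).
ρ_m = 2.706 × (1 + 2005 m/7897 m) = 3.39 g/cm³.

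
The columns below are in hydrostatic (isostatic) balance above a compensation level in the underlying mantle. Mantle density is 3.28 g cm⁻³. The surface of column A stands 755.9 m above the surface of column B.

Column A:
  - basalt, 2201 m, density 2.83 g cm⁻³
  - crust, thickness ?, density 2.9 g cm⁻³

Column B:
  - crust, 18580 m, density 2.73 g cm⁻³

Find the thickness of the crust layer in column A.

Take the compensation level at the base of the deeper column (depth z_c below the surface of column A) and equate Σ ρ_i t_i down to z_c; mantle fills any gap and the z_c terms cancel.
Column A: 2201×2.83 + x×2.9 + (z_c − 2201 − x)×3.28
Column B: 755.9×0 + 18580×2.73 + (z_c − 755.9 − 18580)×3.28
The z_c×3.28 term appears on both sides and cancels. Collect the known terms of each column as K = Σ(ρt)_known − 3.28 × (depth of known layers): K_A = 6228.83 − 3.28×2201 = −990.45; K_B = 50723.4 − 3.28×(755.9 + 18580) = −12698.352.
Balance: K_A − x×(3.28 − 2.9) = K_B, so x = (K_A − K_B)/(3.28 − 2.9) = 11707.9/0.38 = 30800 m.

30800 m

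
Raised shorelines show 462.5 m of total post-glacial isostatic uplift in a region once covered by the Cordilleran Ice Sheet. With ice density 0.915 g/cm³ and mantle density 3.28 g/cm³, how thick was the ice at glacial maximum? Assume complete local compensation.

u = t ρ_ice/ρ_m → t = u ρ_m/ρ_ice = 462.5 m × 3.28/0.915 = 1660 m.

1660 m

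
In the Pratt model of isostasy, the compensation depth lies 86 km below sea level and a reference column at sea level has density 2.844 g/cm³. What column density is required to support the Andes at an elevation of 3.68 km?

2.73 g/cm³

Pratt balance: ρ_ref D = ρ (D + h).
ρ = ρ_ref D/(D + h) = 2.844 × 86 km/(86 km + 3.68 km) = 2.73 g/cm³.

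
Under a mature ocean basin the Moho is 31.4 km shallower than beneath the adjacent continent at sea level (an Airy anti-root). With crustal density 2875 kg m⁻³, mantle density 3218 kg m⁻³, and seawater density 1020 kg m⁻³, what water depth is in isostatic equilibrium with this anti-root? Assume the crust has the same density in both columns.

5.81 km

Replacing a thickness d of crust by seawater at the top must be balanced by replacing crust with mantle at the base: d (ρ_c − ρ_w) = a (ρ_m − ρ_c).
d = a (ρ_m − ρ_c)/(ρ_c − ρ_w) = 31.4 km × 343/1855 = 5.81 km.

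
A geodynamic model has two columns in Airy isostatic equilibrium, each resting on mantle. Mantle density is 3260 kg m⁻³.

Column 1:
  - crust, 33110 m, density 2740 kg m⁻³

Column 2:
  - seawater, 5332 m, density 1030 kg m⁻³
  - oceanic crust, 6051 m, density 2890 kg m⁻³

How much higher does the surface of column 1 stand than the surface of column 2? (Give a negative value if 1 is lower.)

For any compensation level in the mantle, the mantle terms cancel and isostasy reduces to e = (Σt_1 − Σt_2) − (Σ(ρt)_1 − Σ(ρt)_2) / ρ_m.
Σt_1 = 33110 m; Σt_2 = 11383 m; Σ(ρt)_1 = 90721400; Σ(ρt)_2 = 22979350 (in m·kg m⁻³).
e = (33110 − 11383) − (90721400 − 22979350) / 3260 = 947 m.

947 m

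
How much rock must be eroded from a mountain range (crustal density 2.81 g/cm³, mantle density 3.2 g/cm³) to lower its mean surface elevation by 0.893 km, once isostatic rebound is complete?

Net drop Δ = e − u = e − e ρ_c/ρ_m = e (ρ_m − ρ_c)/ρ_m.
e = Δ ρ_m/(ρ_m − ρ_c) = 0.893 km × 3.2/0.39 = 7.33 km.

7.33 km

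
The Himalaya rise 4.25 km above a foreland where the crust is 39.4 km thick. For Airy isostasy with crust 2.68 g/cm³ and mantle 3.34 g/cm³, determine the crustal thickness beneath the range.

60.9 km

Root depth r = h ρ_c / (ρ_m − ρ_c) = 4.25 km × 2.68 / 0.66 = 17.26 km.
Total thickness = T + h + r = 39.4 km + 4.25 km + 17.26 km = 60.9 km.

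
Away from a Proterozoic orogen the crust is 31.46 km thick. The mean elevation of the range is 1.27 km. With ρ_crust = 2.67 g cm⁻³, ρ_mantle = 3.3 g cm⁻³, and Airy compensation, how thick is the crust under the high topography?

Root depth r = h ρ_c / (ρ_m − ρ_c) = 1.27 km × 2.67 / 0.63 = 5.382 km.
Total thickness = T + h + r = 31.46 km + 1.27 km + 5.382 km = 38.1 km.

38.1 km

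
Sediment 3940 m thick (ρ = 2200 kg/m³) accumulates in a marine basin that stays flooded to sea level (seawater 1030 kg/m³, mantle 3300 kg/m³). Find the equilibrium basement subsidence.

Submarine loading: the sediment displaces seawater, and the subsidence is in turn flooded, so s (ρ_m − ρ_w) = t (ρ_sed − ρ_w).
s = 3940 m × (2200 − 1030) / (3300 − 1030) = 2030 m.

2030 m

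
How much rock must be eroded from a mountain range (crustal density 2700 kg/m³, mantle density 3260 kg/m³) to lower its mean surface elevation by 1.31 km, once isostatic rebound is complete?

7.63 km

Net drop Δ = e − u = e − e ρ_c/ρ_m = e (ρ_m − ρ_c)/ρ_m.
e = Δ ρ_m/(ρ_m − ρ_c) = 1.31 km × 3260/560 = 7.63 km.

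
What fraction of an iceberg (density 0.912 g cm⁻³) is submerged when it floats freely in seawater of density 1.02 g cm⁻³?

Submerged fraction = ρ_obj/ρ_fluid = 0.912/1.02 = 89.4%.

89.4%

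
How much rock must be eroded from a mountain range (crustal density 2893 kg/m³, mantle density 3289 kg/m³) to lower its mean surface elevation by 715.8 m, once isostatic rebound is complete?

Net drop Δ = e − u = e − e ρ_c/ρ_m = e (ρ_m − ρ_c)/ρ_m.
e = Δ ρ_m/(ρ_m − ρ_c) = 715.8 m × 3289/396 = 5950 m.

5950 m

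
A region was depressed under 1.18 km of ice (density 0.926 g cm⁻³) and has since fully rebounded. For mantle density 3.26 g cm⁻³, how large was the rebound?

Removing the load lets mantle flow back in; uplift u satisfies ρ_ice t = ρ_m u.
u = t ρ_ice/ρ_m = 1.18 km × 0.926/3.26 = 0.335 km.

0.335 km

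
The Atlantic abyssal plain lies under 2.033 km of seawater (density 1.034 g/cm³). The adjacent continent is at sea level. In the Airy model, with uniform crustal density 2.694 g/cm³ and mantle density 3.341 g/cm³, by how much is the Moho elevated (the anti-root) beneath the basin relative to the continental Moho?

Equating mass per unit area of the two columns: replacing crust with seawater at the top is compensated by replacing crust with mantle at the base: d (ρ_c − ρ_w) = a (ρ_m − ρ_c).
a = d (ρ_c − ρ_w)/(ρ_m − ρ_c) = 2.033 km × 1.66/0.647 = 5.22 km.

5.22 km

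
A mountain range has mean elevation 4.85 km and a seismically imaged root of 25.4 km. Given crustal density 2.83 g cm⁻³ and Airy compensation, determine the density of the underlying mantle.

Airy balance: ρ_c h = (ρ_m − ρ_c) r → ρ_m = ρ_c (1 + h/r).
ρ_m = 2.83 × (1 + 4.85 km/25.4 km) = 3.37 g cm⁻³.

3.37 g cm⁻³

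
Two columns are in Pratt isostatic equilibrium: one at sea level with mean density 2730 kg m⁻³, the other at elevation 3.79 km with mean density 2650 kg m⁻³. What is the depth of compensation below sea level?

ρ_ref D = ρ (D + h) → D (ρ_ref − ρ) = ρ h.
D = ρ h/(ρ_ref − ρ) = 2650 × 3.79 km/(2730 − 2650) = 126 km.

126 km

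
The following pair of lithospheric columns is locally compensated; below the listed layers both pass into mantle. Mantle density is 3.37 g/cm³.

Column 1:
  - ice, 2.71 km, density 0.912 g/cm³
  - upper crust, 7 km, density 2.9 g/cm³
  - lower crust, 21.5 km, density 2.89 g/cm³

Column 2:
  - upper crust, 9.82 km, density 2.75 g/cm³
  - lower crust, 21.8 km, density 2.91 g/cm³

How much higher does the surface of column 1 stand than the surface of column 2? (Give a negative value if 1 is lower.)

For any compensation level in the mantle, the mantle terms cancel and isostasy reduces to e = (Σt_1 − Σt_2) − (Σ(ρt)_1 − Σ(ρt)_2) / ρ_m.
Σt_1 = 31.21 km; Σt_2 = 31.62 km; Σ(ρt)_1 = 84.90652; Σ(ρt)_2 = 90.443 (in km·g/cm³).
e = (31.21 − 31.62) − (84.90652 − 90.443) / 3.37 = 1.23 km.

1.23 km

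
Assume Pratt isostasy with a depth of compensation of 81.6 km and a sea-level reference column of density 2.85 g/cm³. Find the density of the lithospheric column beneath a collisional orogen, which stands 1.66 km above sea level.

Pratt balance: ρ_ref D = ρ (D + h).
ρ = ρ_ref D/(D + h) = 2.85 × 81.6 km/(81.6 km + 1.66 km) = 2.79 g/cm³.

2.79 g/cm³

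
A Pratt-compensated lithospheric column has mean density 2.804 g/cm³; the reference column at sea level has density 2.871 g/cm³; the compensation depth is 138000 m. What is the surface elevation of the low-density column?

3300 m

ρ_ref D = ρ (D + h) → h = D (ρ_ref − ρ)/ρ.
h = 138000 m × (2.871 − 2.804)/2.804 = 3300 m.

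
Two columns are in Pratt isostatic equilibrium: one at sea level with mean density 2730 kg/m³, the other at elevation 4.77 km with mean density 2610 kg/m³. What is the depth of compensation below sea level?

ρ_ref D = ρ (D + h) → D (ρ_ref − ρ) = ρ h.
D = ρ h/(ρ_ref − ρ) = 2610 × 4.77 km/(2730 − 2610) = 104 km.

104 km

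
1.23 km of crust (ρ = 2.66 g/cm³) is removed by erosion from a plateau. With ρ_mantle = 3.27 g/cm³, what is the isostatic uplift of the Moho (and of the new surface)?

1 km

Unloading: uplift u = e ρ_c/ρ_m = 1.23 km × 2.66/3.27 = 1 km.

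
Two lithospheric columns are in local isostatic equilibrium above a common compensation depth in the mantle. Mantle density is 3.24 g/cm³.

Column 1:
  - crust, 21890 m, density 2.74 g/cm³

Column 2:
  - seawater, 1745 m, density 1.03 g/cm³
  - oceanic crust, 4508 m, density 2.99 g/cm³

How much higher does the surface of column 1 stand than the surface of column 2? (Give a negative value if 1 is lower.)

For any compensation level in the mantle, the mantle terms cancel and isostasy reduces to e = (Σt_1 − Σt_2) − (Σ(ρt)_1 − Σ(ρt)_2) / ρ_m.
Σt_1 = 21890 m; Σt_2 = 6253 m; Σ(ρt)_1 = 59978.6; Σ(ρt)_2 = 15276.27 (in m·g/cm³).
e = (21890 − 6253) − (59978.6 − 15276.27) / 3.24 = 1840 m.

1840 m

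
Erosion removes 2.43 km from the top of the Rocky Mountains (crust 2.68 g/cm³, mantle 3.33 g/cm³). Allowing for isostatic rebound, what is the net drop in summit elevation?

Rebound u = e ρ_c/ρ_m = 2.43 km × 2.68/3.33 = 1.956 km.
Net surface drop = e − u = 2.43 km − 1.956 km = e (ρ_m − ρ_c)/ρ_m = 0.474 km.

0.474 km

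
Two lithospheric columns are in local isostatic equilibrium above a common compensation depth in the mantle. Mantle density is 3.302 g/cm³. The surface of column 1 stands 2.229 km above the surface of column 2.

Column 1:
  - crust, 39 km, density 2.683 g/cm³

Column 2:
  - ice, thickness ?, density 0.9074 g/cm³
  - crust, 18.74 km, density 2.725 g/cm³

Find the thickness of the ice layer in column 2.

Take the compensation level at the base of the deeper column (depth z_c below the surface of column 1) and equate Σ ρ_i t_i down to z_c; mantle fills any gap and the z_c terms cancel.
Column 1: 39×2.683 + (z_c − 39)×3.302
Column 2: 2.229×0 + x×0.9074 + 18.74×2.725 + (z_c − 2.229 − 18.74 − x)×3.302
The z_c×3.302 term appears on both sides and cancels. Collect the known terms of each column as K = Σ(ρt)_known − 3.302 × (depth of known layers): K_1 = 104.637 − 3.302×39 = −24.141; K_2 = 51.0665 − 3.302×(2.229 + 18.74) = −18.173138.
Balance: K_1 = K_2 − x×(3.302 − 0.9074), so x = (K_2 − K_1)/(3.302 − 0.9074) = 5.96786/2.3946 = 2.49 km.

2.49 km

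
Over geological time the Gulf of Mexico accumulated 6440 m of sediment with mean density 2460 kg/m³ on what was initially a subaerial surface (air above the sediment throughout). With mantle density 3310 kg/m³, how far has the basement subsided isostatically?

4790 m

Subaerial load: s = t ρ_sed / ρ_m = 6440 m × 2460/3310 = 4790 m.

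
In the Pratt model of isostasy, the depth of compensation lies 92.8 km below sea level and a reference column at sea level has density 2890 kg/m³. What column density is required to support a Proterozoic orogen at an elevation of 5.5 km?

2730 kg/m³

Pratt balance: ρ_ref D = ρ (D + h).
ρ = ρ_ref D/(D + h) = 2890 × 92.8 km/(92.8 km + 5.5 km) = 2730 kg/m³.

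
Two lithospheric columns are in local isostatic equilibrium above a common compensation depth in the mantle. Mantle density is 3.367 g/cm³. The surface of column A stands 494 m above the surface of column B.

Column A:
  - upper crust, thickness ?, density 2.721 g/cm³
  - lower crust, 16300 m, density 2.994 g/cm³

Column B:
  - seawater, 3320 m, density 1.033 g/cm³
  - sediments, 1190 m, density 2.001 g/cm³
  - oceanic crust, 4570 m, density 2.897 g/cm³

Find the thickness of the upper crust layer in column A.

11000 m

Take the compensation level at the base of the deeper column (depth z_c below the surface of column A) and equate Σ ρ_i t_i down to z_c; mantle fills any gap and the z_c terms cancel.
Column A: x×2.721 + 16300×2.994 + (z_c − 16300 − x)×3.367
Column B: 494×0 + 3320×1.033 + 1190×2.001 + 4570×2.897 + (z_c − 494 − 9080)×3.367
The z_c×3.367 term appears on both sides and cancels. Collect the known terms of each column as K = Σ(ρt)_known − 3.367 × (depth of known layers): K_A = 48802.2 − 3.367×16300 = −6079.9; K_B = 19050.04 − 3.367×(494 + 9080) = −13185.618.
Balance: K_A − x×(3.367 − 2.721) = K_B, so x = (K_A − K_B)/(3.367 − 2.721) = 7105.72/0.646 = 11000 m.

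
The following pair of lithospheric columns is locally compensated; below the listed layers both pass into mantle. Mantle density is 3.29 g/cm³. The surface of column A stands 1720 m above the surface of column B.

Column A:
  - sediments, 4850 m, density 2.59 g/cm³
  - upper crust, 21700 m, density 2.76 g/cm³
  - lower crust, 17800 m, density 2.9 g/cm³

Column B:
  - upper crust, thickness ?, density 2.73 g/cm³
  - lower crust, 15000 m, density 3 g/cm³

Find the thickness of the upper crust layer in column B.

21100 m

Take the compensation level at the base of the deeper column (depth z_c below the surface of column A) and equate Σ ρ_i t_i down to z_c; mantle fills any gap and the z_c terms cancel.
Column A: 4850×2.59 + 21700×2.76 + 17800×2.9 + (z_c − 44350)×3.29
Column B: 1720×0 + x×2.73 + 15000×3 + (z_c − 1720 − 15000 − x)×3.29
The z_c×3.29 term appears on both sides and cancels. Collect the known terms of each column as K = Σ(ρt)_known − 3.29 × (depth of known layers): K_A = 124073.5 − 3.29×44350 = −21838; K_B = 45000 − 3.29×(1720 + 15000) = −10008.8.
Balance: K_A = K_B − x×(3.29 − 2.73), so x = (K_B − K_A)/(3.29 − 2.73) = 11829.2/0.56 = 21100 m.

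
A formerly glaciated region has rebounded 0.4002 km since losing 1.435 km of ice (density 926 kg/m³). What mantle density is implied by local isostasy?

ρ_m = ρ_ice t / u = 926 × 1.435 km/0.4002 km = 3320 kg/m³.

3320 kg/m³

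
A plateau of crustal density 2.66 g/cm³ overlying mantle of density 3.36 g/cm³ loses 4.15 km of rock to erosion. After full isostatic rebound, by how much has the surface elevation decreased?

Rebound u = e ρ_c/ρ_m = 4.15 km × 2.66/3.36 = 3.285 km.
Net surface drop = e − u = 4.15 km − 3.285 km = e (ρ_m − ρ_c)/ρ_m = 0.865 km.

0.865 km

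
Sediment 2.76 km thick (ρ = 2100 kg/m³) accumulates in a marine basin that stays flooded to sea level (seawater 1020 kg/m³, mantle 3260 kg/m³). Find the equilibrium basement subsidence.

1.33 km

Submarine loading: the sediment displaces seawater, and the subsidence is in turn flooded, so s (ρ_m − ρ_w) = t (ρ_sed − ρ_w).
s = 2.76 km × (2100 − 1020) / (3260 − 1020) = 1.33 km.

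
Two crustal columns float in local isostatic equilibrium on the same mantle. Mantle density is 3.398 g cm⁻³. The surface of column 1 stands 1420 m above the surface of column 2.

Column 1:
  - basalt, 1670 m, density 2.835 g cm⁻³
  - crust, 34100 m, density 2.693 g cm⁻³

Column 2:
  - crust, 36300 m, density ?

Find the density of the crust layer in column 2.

Take the compensation level at the base of the deeper column (depth z_c below the surface of column 1) and equate Σ ρ_i t_i down to z_c; mantle fills any gap and the z_c terms cancel.
Column 1: 1670×2.835 + 34100×2.693 + (z_c − 35770)×3.398
Column 2: 1420×0 + 36300×ρ + (z_c − 1420 − 36300)×3.398
The z_c×3.398 term appears on both sides and cancels. Collect the known terms of each column as K = Σ(ρt)_known − 3.398 × (depth of known layers): K_1 = 96565.75 − 3.398×35770 = −24980.71; K_2 = 0 − 3.398×(1420 + 36300) = −128172.56.
Balance: K_1 = K_2 + 36300×ρ, so ρ = (K_1 − K_2)/36300 = 103192/36300 = 2.84 g cm⁻³.

2.84 g cm⁻³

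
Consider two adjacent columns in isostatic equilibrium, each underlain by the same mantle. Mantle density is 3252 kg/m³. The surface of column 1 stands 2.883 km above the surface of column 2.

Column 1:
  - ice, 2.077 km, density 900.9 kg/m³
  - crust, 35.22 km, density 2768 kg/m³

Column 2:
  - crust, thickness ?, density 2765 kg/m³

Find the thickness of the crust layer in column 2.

25.8 km

Take the compensation level at the base of the deeper column (depth z_c below the surface of column 1) and equate Σ ρ_i t_i down to z_c; mantle fills any gap and the z_c terms cancel.
Column 1: 2.077×900.9 + 35.22×2768 + (z_c − 37.297)×3252
Column 2: 2.883×0 + x×2765 + (z_c − 2.883 − 0 − x)×3252
The z_c×3252 term appears on both sides and cancels. Collect the known terms of each column as K = Σ(ρt)_known − 3252 × (depth of known layers): K_1 = 99360.1293 − 3252×37.297 = −21929.7147; K_2 = 0 − 3252×(2.883 + 0) = −9375.516.
Balance: K_1 = K_2 − x×(3252 − 2765), so x = (K_2 − K_1)/(3252 − 2765) = 12554.2/487 = 25.8 km.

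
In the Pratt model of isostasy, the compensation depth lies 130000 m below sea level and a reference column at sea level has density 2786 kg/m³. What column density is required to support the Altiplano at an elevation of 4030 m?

Pratt balance: ρ_ref D = ρ (D + h).
ρ = ρ_ref D/(D + h) = 2786 × 130000 m/(130000 m + 4030 m) = 2700 kg/m³.

2700 kg/m³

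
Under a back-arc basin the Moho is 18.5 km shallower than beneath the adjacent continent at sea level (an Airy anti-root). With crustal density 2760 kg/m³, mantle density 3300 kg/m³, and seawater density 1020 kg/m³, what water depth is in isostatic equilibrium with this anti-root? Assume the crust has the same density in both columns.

5.74 km

Replacing a thickness d of crust by seawater at the top must be balanced by replacing crust with mantle at the base: d (ρ_c − ρ_w) = a (ρ_m − ρ_c).
d = a (ρ_m − ρ_c)/(ρ_c − ρ_w) = 18.5 km × 540/1740 = 5.74 km.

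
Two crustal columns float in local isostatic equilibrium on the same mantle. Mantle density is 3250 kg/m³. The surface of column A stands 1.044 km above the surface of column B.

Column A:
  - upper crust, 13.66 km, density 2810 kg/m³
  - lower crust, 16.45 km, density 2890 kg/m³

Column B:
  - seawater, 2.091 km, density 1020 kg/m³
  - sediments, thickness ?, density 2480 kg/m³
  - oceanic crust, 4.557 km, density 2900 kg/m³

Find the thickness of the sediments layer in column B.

Take the compensation level at the base of the deeper column (depth z_c below the surface of column A) and equate Σ ρ_i t_i down to z_c; mantle fills any gap and the z_c terms cancel.
Column A: 13.66×2810 + 16.45×2890 + (z_c − 30.11)×3250
Column B: 1.044×0 + 2.091×1020 + x×2480 + 4.557×2900 + (z_c − 1.044 − 6.648 − x)×3250
The z_c×3250 term appears on both sides and cancels. Collect the known terms of each column as K = Σ(ρt)_known − 3250 × (depth of known layers): K_A = 85925.1 − 3250×30.11 = −11932.4; K_B = 15348.12 − 3250×(1.044 + 6.648) = −9650.88.
Balance: K_A = K_B − x×(3250 − 2480), so x = (K_B − K_A)/(3250 − 2480) = 2281.52/770 = 2.96 km.

2.96 km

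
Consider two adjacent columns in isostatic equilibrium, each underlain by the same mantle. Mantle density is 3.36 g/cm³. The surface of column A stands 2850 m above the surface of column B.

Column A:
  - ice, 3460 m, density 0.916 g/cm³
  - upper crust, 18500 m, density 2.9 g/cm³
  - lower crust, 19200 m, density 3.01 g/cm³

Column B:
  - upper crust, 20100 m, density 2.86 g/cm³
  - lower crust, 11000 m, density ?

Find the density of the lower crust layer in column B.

2.99 g/cm³

Take the compensation level at the base of the deeper column (depth z_c below the surface of column A) and equate Σ ρ_i t_i down to z_c; mantle fills any gap and the z_c terms cancel.
Column A: 3460×0.916 + 18500×2.9 + 19200×3.01 + (z_c − 41160)×3.36
Column B: 2850×0 + 20100×2.86 + 11000×ρ + (z_c − 2850 − 31100)×3.36
The z_c×3.36 term appears on both sides and cancels. Collect the known terms of each column as K = Σ(ρt)_known − 3.36 × (depth of known layers): K_A = 114611.36 − 3.36×41160 = −23686.24; K_B = 57486 − 3.36×(2850 + 31100) = −56586.
Balance: K_A = K_B + 11000×ρ, so ρ = (K_A − K_B)/11000 = 32899.8/11000 = 2.99 g/cm³.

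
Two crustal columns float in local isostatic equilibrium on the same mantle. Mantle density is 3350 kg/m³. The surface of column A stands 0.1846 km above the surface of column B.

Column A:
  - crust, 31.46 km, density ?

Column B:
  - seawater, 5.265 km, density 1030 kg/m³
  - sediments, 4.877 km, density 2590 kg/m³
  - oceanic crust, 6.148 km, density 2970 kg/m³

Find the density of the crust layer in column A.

Take the compensation level at the base of the deeper column (depth z_c below the surface of column A) and equate Σ ρ_i t_i down to z_c; mantle fills any gap and the z_c terms cancel.
Column A: 31.46×ρ + (z_c − 31.46)×3350
Column B: 0.1846×0 + 5.265×1030 + 4.877×2590 + 6.148×2970 + (z_c − 0.1846 − 16.29)×3350
The z_c×3350 term appears on both sides and cancels. Collect the known terms of each column as K = Σ(ρt)_known − 3350 × (depth of known layers): K_A = 0 − 3350×31.46 = −105391; K_B = 36313.94 − 3350×(0.1846 + 16.29) = −18875.97.
Balance: K_A + 31.46×ρ = K_B, so ρ = (K_B − K_A)/31.46 = 86515/31.46 = 2750 kg/m³.

2750 kg/m³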